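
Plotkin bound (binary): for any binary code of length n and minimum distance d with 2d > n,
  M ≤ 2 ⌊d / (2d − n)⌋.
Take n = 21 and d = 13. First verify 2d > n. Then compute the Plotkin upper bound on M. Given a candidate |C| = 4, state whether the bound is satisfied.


Plotkin bound M ≤ 4; given |C| = 4 ≤ bound (satisfied).

Check applicability: 2d = 26, n = 21.
2d − n = 5 > 0, so Plotkin applies.
Compute d/(2d−n) = 13/5 ≈ 2.6000.
⌊d/(2d−n)⌋ = 2.
Plotkin bound: M ≤ 2·2 = 4.
Given |C| = 4, check: satisfied.
This |C| is at the Plotkin bound.


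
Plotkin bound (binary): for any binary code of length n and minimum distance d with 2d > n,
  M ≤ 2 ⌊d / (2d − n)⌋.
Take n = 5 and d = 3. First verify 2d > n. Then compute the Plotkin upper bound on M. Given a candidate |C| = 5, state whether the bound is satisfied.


Plotkin bound M ≤ 6; given |C| = 5 ≤ bound (satisfied).

Check applicability: 2d = 6, n = 5.
2d − n = 1 > 0, so Plotkin applies.
Compute d/(2d−n) = 3/1 ≈ 3.0000.
⌊d/(2d−n)⌋ = 3.
Plotkin bound: M ≤ 2·3 = 6.
Given |C| = 5, check: satisfied.
This |C| is below the Plotkin bound.


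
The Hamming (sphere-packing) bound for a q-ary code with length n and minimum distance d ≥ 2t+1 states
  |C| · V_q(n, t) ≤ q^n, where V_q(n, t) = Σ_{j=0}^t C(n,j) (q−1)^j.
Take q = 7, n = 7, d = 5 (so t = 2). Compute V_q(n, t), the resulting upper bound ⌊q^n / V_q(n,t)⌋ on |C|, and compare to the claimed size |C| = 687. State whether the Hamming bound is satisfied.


V_q(n, t) = 799, q^n = 823543, Hamming bound = 1030, |C| = 687 ≤ bound (satisfied).

Step 1: Compute V_q(n, t) = Σ_{j=0}^2 C(n, j) (q−1)^j.
  j = 0: C(7,0)·(6)^0 = 1·1 = 1.
  j = 1: C(7,1)·(6)^1 = 7·6 = 42.
  j = 2: C(7,2)·(6)^2 = 21·36 = 756.
  V_q(n, t) = 1 + 42 + 756 = 799.
Step 2: q^n = 7^7 = 823543.
Step 3: Hamming bound ⌊q^n / V_q(n,t)⌋ = ⌊823543/799⌋ = 1030.
Step 4: Compare |C| = 687 to 1030: satisfied.
The claimed |C| lies below the Hamming bound.


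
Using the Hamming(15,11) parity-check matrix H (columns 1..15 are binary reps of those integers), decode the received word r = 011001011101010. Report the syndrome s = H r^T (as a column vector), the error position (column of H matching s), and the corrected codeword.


s = (1, 1, 1, 0)^T, error position = 14, corrected codeword c = 011001011101000

Compute s = H r^T mod 2 one row at a time:
  s_1 = 1 + 1 + 1 + 0 + 1 + 0 + 1 + 0 = 5 ≡ 1 (mod 2).
  s_2 = 0 + 0 + 1 + 0 + 1 + 0 + 1 + 0 = 3 ≡ 1 (mod 2).
  s_3 = 1 + 1 + 1 + 0 + 1 + 0 + 1 + 0 = 5 ≡ 1 (mod 2).
  s_4 = 0 + 1 + 0 + 0 + 1 + 0 + 0 + 0 = 2 ≡ 0 (mod 2).
s = (1, 1, 1, 0)^T — this equals column 14 of H (binary 1110), so error is at position 14.
Correct: flip bit 14 of r = 011001011101010 to get c = 011001011101000.


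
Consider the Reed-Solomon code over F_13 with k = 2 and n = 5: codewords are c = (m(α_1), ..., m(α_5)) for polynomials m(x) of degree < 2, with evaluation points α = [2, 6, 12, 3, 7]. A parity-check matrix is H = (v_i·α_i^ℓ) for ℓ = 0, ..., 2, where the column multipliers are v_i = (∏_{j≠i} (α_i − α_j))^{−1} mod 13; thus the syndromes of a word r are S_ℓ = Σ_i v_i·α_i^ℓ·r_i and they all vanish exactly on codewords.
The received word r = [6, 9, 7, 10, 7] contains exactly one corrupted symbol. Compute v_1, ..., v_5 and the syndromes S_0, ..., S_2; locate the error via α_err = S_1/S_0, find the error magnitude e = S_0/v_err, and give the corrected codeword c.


S = (5, 9, 11), error at position 5, error magnitude e = 7, c = [6, 9, 7, 10, 0].

Step 1: column multipliers v_i = (∏_{j≠i}(α_i − α_j))^{−1} mod 13.
  i = 1 (α = 2): (2−6)(2−12)(2−3)(2−7) = (−4)·(−10)·(−1)·(−5) = 200 ≡ 5, so v_1 = 5^{−1} = 8 (mod 13).
  i = 2 (α = 6): (6−2)(6−12)(6−3)(6−7) = 4·(−6)·3·(−1) = 72 ≡ 7, so v_2 = 7^{−1} = 2 (mod 13).
  i = 3 (α = 12): (12−2)(12−6)(12−3)(12−7) = 10·6·9·5 = 2700 ≡ 9, so v_3 = 9^{−1} = 3 (mod 13).
  i = 4 (α = 3): (3−2)(3−6)(3−12)(3−7) = 1·(−3)·(−9)·(−4) = −108 ≡ 9, so v_4 = 9^{−1} = 3 (mod 13).
  i = 5 (α = 7): (7−2)(7−6)(7−12)(7−3) = 5·1·(−5)·4 = −100 ≡ 4, so v_5 = 4^{−1} = 10 (mod 13).
  v = [8, 2, 3, 3, 10].
Step 2: syndromes of r = [6, 9, 7, 10, 7] (all sums mod 13).
  S_0 = Σ v_i r_i = 8·6 + 2·9 + 3·7 + 3·10 + 10·7 = 187 ≡ 5.
  S_1 = Σ v_i α_i r_i = 8·2·6 + 2·6·9 + 3·12·7 + 3·3·10 + 10·7·7 = 1036 ≡ 9.
  α_i^2 mod 13 = [4, 10, 1, 9, 10].
  S_2 = Σ v_i α_i^2 r_i = 8·4·6 + 2·10·9 + 3·1·7 + 3·9·10 + 10·10·7 = 1363 ≡ 11.
  S = (5, 9, 11) ≠ 0, so r is not a codeword (an error is present).
Step 3: locate the error. For a single error e at position i, S_ℓ = v_i·e·α_i^ℓ, so α_err = S_1/S_0.
  S_0^{−1} = 5^{−1} = 8 (mod 13), so α_err = 9·8 = 72 ≡ 7 = α_5. Error position i = 5.
  Consistency check: S_2/S_1 = 11·3 = 33 ≡ 7 = α_err ✓ (single-error assumption holds).
Step 4: error magnitude e = S_0/v_5 = S_0·∏_{j≠5}(α_5 − α_j) = 5·4 = 20 ≡ 7 (mod 13).
Step 5: correct position 5: c_5 = r_5 − e = 7 − 7 ≡ 0 (mod 13). Hence c = [6, 9, 7, 10, 0].
  Check: interpolating c through the α_i gives m(x) = 11 + 4·x (degree < 2) with m(α_i) = c_i for every i, so c is indeed a codeword.


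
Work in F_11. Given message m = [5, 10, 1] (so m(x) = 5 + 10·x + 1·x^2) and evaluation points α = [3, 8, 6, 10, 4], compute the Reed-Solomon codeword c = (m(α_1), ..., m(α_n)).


c = [0, 6, 2, 7, 6]

Message polynomial: m(x) = 5 + 10·x + 1·x^2 (mod 11).
For each evaluation point α_i, compute m(α_i) mod 11:
  α_1 = 3: Horner steps 1 → 2 → 0, so m(3) = 0.
  α_2 = 8: Horner steps 1 → 7 → 6, so m(8) = 6.
  α_3 = 6: Horner steps 1 → 5 → 2, so m(6) = 2.
  α_4 = 10: Horner steps 1 → 9 → 7, so m(10) = 7.
  α_5 = 4: Horner steps 1 → 3 → 6, so m(4) = 6.
Codeword c = [0, 6, 2, 7, 6] ∈ F_11^5.


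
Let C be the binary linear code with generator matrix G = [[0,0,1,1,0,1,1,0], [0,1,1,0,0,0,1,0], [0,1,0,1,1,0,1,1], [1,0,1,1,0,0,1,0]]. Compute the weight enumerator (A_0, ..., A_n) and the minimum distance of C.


Weight distribution: A_0 = 1, A_2 = 1, A_3 = 3, A_4 = 5, A_5 = 4, A_6 = 1, A_7 = 1. Minimum distance d = 2.

Enumerate all 2^4 = 16 messages m ∈ F_2^4.
For each, compute codeword c = mG in F_2^8, then tally its weight.
  m = 0000 → c = 00000000, weight = 0.
  m = 1000 → c = 00110110, weight = 4.
  m = 0100 → c = 01100010, weight = 3.
  m = 1100 → c = 01010100, weight = 3.
  m = 0010 → c = 01011011, weight = 5.
  m = 1010 → c = 01101101, weight = 5.
  m = 0110 → c = 00111001, weight = 4.
  m = 1110 → c = 00001111, weight = 4.
  m = 0001 → c = 10110010, weight = 4.
  m = 1001 → c = 10000100, weight = 2.
  m = 0101 → c = 11010000, weight = 3.
  m = 1101 → c = 11100110, weight = 5.
  m = 0011 → c = 11101001, weight = 5.
  m = 1011 → c = 11011111, weight = 7.
  m = 0111 → c = 10001011, weight = 4.
  m = 1111 → c = 10111101, weight = 6.
Tally weights:
  weight 0: 1 codewords.
  weight 2: 1 codewords.
  weight 3: 3 codewords.
  weight 4: 5 codewords.
  weight 5: 4 codewords.
  weight 6: 1 codewords.
  weight 7: 1 codewords.
Minimum distance d = smallest w > 0 with A_w > 0 = 2.
Sanity: Σ A_w = 16 = 2^4 = 16 ✓.


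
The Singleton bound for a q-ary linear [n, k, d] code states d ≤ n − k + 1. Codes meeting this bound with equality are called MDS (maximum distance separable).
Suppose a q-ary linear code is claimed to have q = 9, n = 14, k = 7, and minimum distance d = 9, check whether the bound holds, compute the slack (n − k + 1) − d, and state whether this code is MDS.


Singleton RHS = n − k + 1 = 8, slack = -1, bound violated (no such code; not MDS).

Singleton bound: d ≤ n − k + 1.
Here n = 14, k = 7, so n − k + 1 = 8.
Given d = 9, check d ≤ 8: NO.
Slack = (n − k + 1) − d = -1.
The slack is negative: d = 9 exceeds n − k + 1 = 8 by 1, so the Singleton bound is violated and no linear [14, 7, 9]_9 code can exist. In particular it is not MDS (MDS requires d = n − k + 1 exactly).
Description: the claimed parameters are [14, 7, 9]_9; such a code would be impossible (violates the Singleton bound).


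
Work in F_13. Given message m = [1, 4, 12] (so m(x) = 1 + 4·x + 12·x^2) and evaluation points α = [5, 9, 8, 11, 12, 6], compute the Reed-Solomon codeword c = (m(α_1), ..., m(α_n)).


c = [9, 8, 8, 2, 9, 2]

Message polynomial: m(x) = 1 + 4·x + 12·x^2 (mod 13).
For each evaluation point α_i, compute m(α_i) mod 13:
  α_1 = 5: Horner steps 12 → 12 → 9, so m(5) = 9.
  α_2 = 9: Horner steps 12 → 8 → 8, so m(9) = 8.
  α_3 = 8: Horner steps 12 → 9 → 8, so m(8) = 8.
  α_4 = 11: Horner steps 12 → 6 → 2, so m(11) = 2.
  α_5 = 12: Horner steps 12 → 5 → 9, so m(12) = 9.
  α_6 = 6: Horner steps 12 → 11 → 2, so m(6) = 2.
Codeword c = [9, 8, 8, 2, 9, 2] ∈ F_13^6.


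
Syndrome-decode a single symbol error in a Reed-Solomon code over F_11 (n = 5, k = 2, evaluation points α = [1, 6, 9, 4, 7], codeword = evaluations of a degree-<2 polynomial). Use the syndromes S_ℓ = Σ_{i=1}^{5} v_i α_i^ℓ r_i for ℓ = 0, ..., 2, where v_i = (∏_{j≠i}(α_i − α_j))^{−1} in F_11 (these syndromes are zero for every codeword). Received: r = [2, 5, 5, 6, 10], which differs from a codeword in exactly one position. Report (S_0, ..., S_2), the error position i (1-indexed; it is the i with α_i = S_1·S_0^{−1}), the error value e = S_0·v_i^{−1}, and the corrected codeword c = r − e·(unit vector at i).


S = (2, 7, 8), error at position 3, error magnitude e = 7, c = [2, 5, 9, 6, 10].

Step 1: column multipliers v_i = (∏_{j≠i}(α_i − α_j))^{−1} mod 11.
  i = 1 (α = 1): (1−6)(1−9)(1−4)(1−7) = (−5)·(−8)·(−3)·(−6) = 720 ≡ 5, so v_1 = 5^{−1} = 9 (mod 11).
  i = 2 (α = 6): (6−1)(6−9)(6−4)(6−7) = 5·(−3)·2·(−1) = 30 ≡ 8, so v_2 = 8^{−1} = 7 (mod 11).
  i = 3 (α = 9): (9−1)(9−6)(9−4)(9−7) = 8·3·5·2 = 240 ≡ 9, so v_3 = 9^{−1} = 5 (mod 11).
  i = 4 (α = 4): (4−1)(4−6)(4−9)(4−7) = 3·(−2)·(−5)·(−3) = −90 ≡ 9, so v_4 = 9^{−1} = 5 (mod 11).
  i = 5 (α = 7): (7−1)(7−6)(7−9)(7−4) = 6·1·(−2)·3 = −36 ≡ 8, so v_5 = 8^{−1} = 7 (mod 11).
  v = [9, 7, 5, 5, 7].
Step 2: syndromes of r = [2, 5, 5, 6, 10] (all sums mod 11).
  S_0 = Σ v_i r_i = 9·2 + 7·5 + 5·5 + 5·6 + 7·10 = 178 ≡ 2.
  S_1 = Σ v_i α_i r_i = 9·1·2 + 7·6·5 + 5·9·5 + 5·4·6 + 7·7·10 = 1063 ≡ 7.
  α_i^2 mod 11 = [1, 3, 4, 5, 5].
  S_2 = Σ v_i α_i^2 r_i = 9·1·2 + 7·3·5 + 5·4·5 + 5·5·6 + 7·5·10 = 723 ≡ 8.
  S = (2, 7, 8) ≠ 0, so r is not a codeword (an error is present).
Step 3: locate the error. For a single error e at position i, S_ℓ = v_i·e·α_i^ℓ, so α_err = S_1/S_0.
  S_0^{−1} = 2^{−1} = 6 (mod 11), so α_err = 7·6 = 42 ≡ 9 = α_3. Error position i = 3.
  Consistency check: S_2/S_1 = 8·8 = 64 ≡ 9 = α_err ✓ (single-error assumption holds).
Step 4: error magnitude e = S_0/v_3 = S_0·∏_{j≠3}(α_3 − α_j) = 2·9 = 18 ≡ 7 (mod 11).
Step 5: correct position 3: c_3 = r_3 − e = 5 − 7 ≡ 9 (mod 11). Hence c = [2, 5, 9, 6, 10].
  Check: interpolating c through the α_i gives m(x) = 8 + 5·x (degree < 2) with m(α_i) = c_i for every i, so c is indeed a codeword.


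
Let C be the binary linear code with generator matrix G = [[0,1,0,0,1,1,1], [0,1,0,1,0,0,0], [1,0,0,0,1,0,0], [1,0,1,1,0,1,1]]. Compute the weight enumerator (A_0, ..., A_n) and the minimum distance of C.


Weight distribution: A_0 = 1, A_1 = 1, A_2 = 2, A_3 = 2, A_4 = 5, A_5 = 5. Minimum distance d = 1.

Enumerate all 2^4 = 16 messages m ∈ F_2^4.
For each, compute codeword c = mG in F_2^7, then tally its weight.
  m = 0000 → c = 0000000, weight = 0.
  m = 1000 → c = 0100111, weight = 4.
  m = 0100 → c = 0101000, weight = 2.
  m = 1100 → c = 0001111, weight = 4.
  m = 0010 → c = 1000100, weight = 2.
  m = 1010 → c = 1100011, weight = 4.
  m = 0110 → c = 1101100, weight = 4.
  m = 1110 → c = 1001011, weight = 4.
  m = 0001 → c = 1011011, weight = 5.
  m = 1001 → c = 1111100, weight = 5.
  m = 0101 → c = 1110011, weight = 5.
  m = 1101 → c = 1010100, weight = 3.
  m = 0011 → c = 0011111, weight = 5.
  m = 1011 → c = 0111000, weight = 3.
  m = 0111 → c = 0110111, weight = 5.
  m = 1111 → c = 0010000, weight = 1.
Tally weights:
  weight 0: 1 codewords.
  weight 1: 1 codewords.
  weight 2: 2 codewords.
  weight 3: 2 codewords.
  weight 4: 5 codewords.
  weight 5: 5 codewords.
Minimum distance d = smallest w > 0 with A_w > 0 = 1.
Sanity: Σ A_w = 16 = 2^4 = 16 ✓.


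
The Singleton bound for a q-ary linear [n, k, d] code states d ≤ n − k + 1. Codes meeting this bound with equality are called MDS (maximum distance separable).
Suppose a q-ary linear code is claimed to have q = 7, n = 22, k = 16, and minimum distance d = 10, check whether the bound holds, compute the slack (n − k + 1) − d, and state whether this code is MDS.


Singleton RHS = n − k + 1 = 7, slack = -3, bound violated (no such code; not MDS).

Singleton bound: d ≤ n − k + 1.
Here n = 22, k = 16, so n − k + 1 = 7.
Given d = 10, check d ≤ 7: NO.
Slack = (n − k + 1) − d = -3.
The slack is negative: d = 10 exceeds n − k + 1 = 7 by 3, so the Singleton bound is violated and no linear [22, 16, 10]_7 code can exist. In particular it is not MDS (MDS requires d = n − k + 1 exactly).
Description: the claimed parameters are [22, 16, 10]_7; such a code would be impossible (violates the Singleton bound).


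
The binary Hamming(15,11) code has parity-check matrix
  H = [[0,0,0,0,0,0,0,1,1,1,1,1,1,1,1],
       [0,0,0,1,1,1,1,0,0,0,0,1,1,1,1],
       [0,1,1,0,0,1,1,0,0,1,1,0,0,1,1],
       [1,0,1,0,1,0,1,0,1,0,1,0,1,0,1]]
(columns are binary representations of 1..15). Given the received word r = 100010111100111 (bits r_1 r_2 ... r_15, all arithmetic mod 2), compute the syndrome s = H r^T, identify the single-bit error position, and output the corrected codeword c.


s = (0, 1, 0, 0)^T, error position = 4, corrected codeword c = 100110111100111

Compute s = H r^T mod 2 one row at a time:
  s_1 = 1 + 1 + 1 + 0 + 0 + 1 + 1 + 1 = 6 ≡ 0 (mod 2).
  s_2 = 0 + 1 + 0 + 1 + 0 + 1 + 1 + 1 = 5 ≡ 1 (mod 2).
  s_3 = 0 + 0 + 0 + 1 + 1 + 0 + 1 + 1 = 4 ≡ 0 (mod 2).
  s_4 = 1 + 0 + 1 + 1 + 1 + 0 + 1 + 1 = 6 ≡ 0 (mod 2).
s = (0, 1, 0, 0)^T — this equals column 4 of H (binary 0100), so error is at position 4.
Correct: flip bit 4 of r = 100010111100111 to get c = 100110111100111.


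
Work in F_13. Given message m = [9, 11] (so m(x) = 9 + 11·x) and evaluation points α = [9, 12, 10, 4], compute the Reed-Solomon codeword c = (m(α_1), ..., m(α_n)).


c = [4, 11, 2, 1]

Message polynomial: m(x) = 9 + 11·x (mod 13).
For each evaluation point α_i, compute m(α_i) mod 13:
  α_1 = 9: Horner steps 11 → 4, so m(9) = 4.
  α_2 = 12: Horner steps 11 → 11, so m(12) = 11.
  α_3 = 10: Horner steps 11 → 2, so m(10) = 2.
  α_4 = 4: Horner steps 11 → 1, so m(4) = 1.
Codeword c = [4, 11, 2, 1] ∈ F_13^4.


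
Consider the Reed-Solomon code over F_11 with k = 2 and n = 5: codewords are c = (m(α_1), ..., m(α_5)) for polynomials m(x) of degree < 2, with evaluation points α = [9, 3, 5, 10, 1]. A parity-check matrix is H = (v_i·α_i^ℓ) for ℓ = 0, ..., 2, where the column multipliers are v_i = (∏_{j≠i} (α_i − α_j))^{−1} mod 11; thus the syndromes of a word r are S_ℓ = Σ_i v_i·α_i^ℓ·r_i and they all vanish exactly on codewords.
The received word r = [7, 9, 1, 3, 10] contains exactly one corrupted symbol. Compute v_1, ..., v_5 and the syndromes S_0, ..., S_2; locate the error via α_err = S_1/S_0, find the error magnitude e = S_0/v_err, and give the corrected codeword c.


S = (1, 1, 1), error at position 5, error magnitude e = 4, c = [7, 9, 1, 3, 6].

Step 1: column multipliers v_i = (∏_{j≠i}(α_i − α_j))^{−1} mod 11.
  i = 1 (α = 9): (9−3)(9−5)(9−10)(9−1) = 6·4·(−1)·8 = −192 ≡ 6, so v_1 = 6^{−1} = 2 (mod 11).
  i = 2 (α = 3): (3−9)(3−5)(3−10)(3−1) = (−6)·(−2)·(−7)·2 = −168 ≡ 8, so v_2 = 8^{−1} = 7 (mod 11).
  i = 3 (α = 5): (5−9)(5−3)(5−10)(5−1) = (−4)·2·(−5)·4 = 160 ≡ 6, so v_3 = 6^{−1} = 2 (mod 11).
  i = 4 (α = 10): (10−9)(10−3)(10−5)(10−1) = 1·7·5·9 = 315 ≡ 7, so v_4 = 7^{−1} = 8 (mod 11).
  i = 5 (α = 1): (1−9)(1−3)(1−5)(1−10) = (−8)·(−2)·(−4)·(−9) = 576 ≡ 4, so v_5 = 4^{−1} = 3 (mod 11).
  v = [2, 7, 2, 8, 3].
Step 2: syndromes of r = [7, 9, 1, 3, 10] (all sums mod 11).
  S_0 = Σ v_i r_i = 2·7 + 7·9 + 2·1 + 8·3 + 3·10 = 133 ≡ 1.
  S_1 = Σ v_i α_i r_i = 2·9·7 + 7·3·9 + 2·5·1 + 8·10·3 + 3·1·10 = 595 ≡ 1.
  α_i^2 mod 11 = [4, 9, 3, 1, 1].
  S_2 = Σ v_i α_i^2 r_i = 2·4·7 + 7·9·9 + 2·3·1 + 8·1·3 + 3·1·10 = 683 ≡ 1.
  S = (1, 1, 1) ≠ 0, so r is not a codeword (an error is present).
Step 3: locate the error. For a single error e at position i, S_ℓ = v_i·e·α_i^ℓ, so α_err = S_1/S_0.
  S_0^{−1} = 1^{−1} = 1 (mod 11), so α_err = 1·1 = 1 ≡ 1 = α_5. Error position i = 5.
  Consistency check: S_2/S_1 = 1·1 = 1 ≡ 1 = α_err ✓ (single-error assumption holds).
Step 4: error magnitude e = S_0/v_5 = S_0·∏_{j≠5}(α_5 − α_j) = 1·4 = 4 ≡ 4 (mod 11).
Step 5: correct position 5: c_5 = r_5 − e = 10 − 4 ≡ 6 (mod 11). Hence c = [7, 9, 1, 3, 6].
  Check: interpolating c through the α_i gives m(x) = 10 + 7·x (degree < 2) with m(α_i) = c_i for every i, so c is indeed a codeword.


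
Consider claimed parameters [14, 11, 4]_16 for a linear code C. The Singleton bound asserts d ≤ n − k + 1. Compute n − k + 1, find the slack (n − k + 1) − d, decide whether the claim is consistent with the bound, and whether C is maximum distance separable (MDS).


Singleton RHS = n − k + 1 = 4, slack = 0, bound satisfied, MDS.

Singleton bound: d ≤ n − k + 1.
Here n = 14, k = 11, so n − k + 1 = 4.
Given d = 4, check d ≤ 4: YES.
Slack = (n − k + 1) − d = 0.
The code is MDS (slack = 0).
Description: the claimed parameters are [14, 11, 4]_16; such a code would be MDS (meets Singleton bound).


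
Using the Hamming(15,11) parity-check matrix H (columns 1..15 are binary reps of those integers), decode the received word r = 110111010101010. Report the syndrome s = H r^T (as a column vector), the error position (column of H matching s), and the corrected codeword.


s = (0, 1, 0, 0)^T, error position = 4, corrected codeword c = 110011010101010

Compute s = H r^T mod 2 one row at a time:
  s_1 = 1 + 0 + 1 + 0 + 1 + 0 + 1 + 0 = 4 ≡ 0 (mod 2).
  s_2 = 1 + 1 + 1 + 0 + 1 + 0 + 1 + 0 = 5 ≡ 1 (mod 2).
  s_3 = 1 + 0 + 1 + 0 + 1 + 0 + 1 + 0 = 4 ≡ 0 (mod 2).
  s_4 = 1 + 0 + 1 + 0 + 0 + 0 + 0 + 0 = 2 ≡ 0 (mod 2).
s = (0, 1, 0, 0)^T — this equals column 4 of H (binary 0100), so error is at position 4.
Correct: flip bit 4 of r = 110111010101010 to get c = 110011010101010.


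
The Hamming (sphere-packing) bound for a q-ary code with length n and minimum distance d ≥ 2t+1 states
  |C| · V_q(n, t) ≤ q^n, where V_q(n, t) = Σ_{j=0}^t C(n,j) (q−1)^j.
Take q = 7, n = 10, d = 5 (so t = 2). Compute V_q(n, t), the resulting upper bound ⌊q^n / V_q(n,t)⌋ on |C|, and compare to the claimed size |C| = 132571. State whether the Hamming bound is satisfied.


V_q(n, t) = 1681, q^n = 282475249, Hamming bound = 168040, |C| = 132571 ≤ bound (satisfied).

Step 1: Compute V_q(n, t) = Σ_{j=0}^2 C(n, j) (q−1)^j.
  j = 0: C(10,0)·(6)^0 = 1·1 = 1.
  j = 1: C(10,1)·(6)^1 = 10·6 = 60.
  j = 2: C(10,2)·(6)^2 = 45·36 = 1620.
  V_q(n, t) = 1 + 60 + 1620 = 1681.
Step 2: q^n = 7^10 = 282475249.
Step 3: Hamming bound ⌊q^n / V_q(n,t)⌋ = ⌊282475249/1681⌋ = 168040.
Step 4: Compare |C| = 132571 to 168040: satisfied.
The claimed |C| lies below the Hamming bound.


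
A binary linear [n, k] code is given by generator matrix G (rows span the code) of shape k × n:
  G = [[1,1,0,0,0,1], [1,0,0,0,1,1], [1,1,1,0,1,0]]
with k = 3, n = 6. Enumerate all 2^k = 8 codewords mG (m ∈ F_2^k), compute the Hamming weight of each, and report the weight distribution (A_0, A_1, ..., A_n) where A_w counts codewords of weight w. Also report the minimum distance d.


Weight distribution: A_0 = 1, A_2 = 2, A_3 = 4, A_4 = 1. Minimum distance d = 2.

Enumerate all 2^3 = 8 messages m ∈ F_2^3.
For each, compute codeword c = mG in F_2^6, then tally its weight.
  m = 000 → c = 000000, weight = 0.
  m = 100 → c = 110001, weight = 3.
  m = 010 → c = 100011, weight = 3.
  m = 110 → c = 010010, weight = 2.
  m = 001 → c = 111010, weight = 4.
  m = 101 → c = 001011, weight = 3.
  m = 011 → c = 011001, weight = 3.
  m = 111 → c = 101000, weight = 2.
Tally weights:
  weight 0: 1 codewords.
  weight 2: 2 codewords.
  weight 3: 4 codewords.
  weight 4: 1 codewords.
Minimum distance d = smallest w > 0 with A_w > 0 = 2.
Sanity: Σ A_w = 8 = 2^3 = 8 ✓.


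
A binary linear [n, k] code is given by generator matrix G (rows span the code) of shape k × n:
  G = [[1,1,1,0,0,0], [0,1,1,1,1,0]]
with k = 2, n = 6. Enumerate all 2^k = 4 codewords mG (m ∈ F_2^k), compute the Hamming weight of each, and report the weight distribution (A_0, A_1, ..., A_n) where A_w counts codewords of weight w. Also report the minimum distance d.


Weight distribution: A_0 = 1, A_3 = 2, A_4 = 1. Minimum distance d = 3.

Enumerate all 2^2 = 4 messages m ∈ F_2^2.
For each, compute codeword c = mG in F_2^6, then tally its weight.
  m = 00 → c = 000000, weight = 0.
  m = 10 → c = 111000, weight = 3.
  m = 01 → c = 011110, weight = 4.
  m = 11 → c = 100110, weight = 3.
Tally weights:
  weight 0: 1 codewords.
  weight 3: 2 codewords.
  weight 4: 1 codewords.
Minimum distance d = smallest w > 0 with A_w > 0 = 3.
Sanity: Σ A_w = 4 = 2^2 = 4 ✓.


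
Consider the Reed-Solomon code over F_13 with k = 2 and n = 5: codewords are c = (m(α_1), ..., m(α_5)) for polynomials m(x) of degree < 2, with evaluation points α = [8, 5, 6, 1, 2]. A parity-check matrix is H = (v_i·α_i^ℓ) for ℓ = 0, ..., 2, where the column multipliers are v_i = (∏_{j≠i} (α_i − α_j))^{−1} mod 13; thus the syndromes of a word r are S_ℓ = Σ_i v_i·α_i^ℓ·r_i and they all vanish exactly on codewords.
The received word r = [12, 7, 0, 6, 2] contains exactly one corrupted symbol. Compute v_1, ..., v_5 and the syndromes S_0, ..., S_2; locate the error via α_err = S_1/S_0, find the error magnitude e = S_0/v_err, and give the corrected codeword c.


S = (1, 1, 1), error at position 4, error magnitude e = 10, c = [12, 7, 0, 9, 2].

Step 1: column multipliers v_i = (∏_{j≠i}(α_i − α_j))^{−1} mod 13.
  i = 1 (α = 8): (8−5)(8−6)(8−1)(8−2) = 3·2·7·6 = 252 ≡ 5, so v_1 = 5^{−1} = 8 (mod 13).
  i = 2 (α = 5): (5−8)(5−6)(5−1)(5−2) = (−3)·(−1)·4·3 = 36 ≡ 10, so v_2 = 10^{−1} = 4 (mod 13).
  i = 3 (α = 6): (6−8)(6−5)(6−1)(6−2) = (−2)·1·5·4 = −40 ≡ 12, so v_3 = 12^{−1} = 12 (mod 13).
  i = 4 (α = 1): (1−8)(1−5)(1−6)(1−2) = (−7)·(−4)·(−5)·(−1) = 140 ≡ 10, so v_4 = 10^{−1} = 4 (mod 13).
  i = 5 (α = 2): (2−8)(2−5)(2−6)(2−1) = (−6)·(−3)·(−4)·1 = −72 ≡ 6, so v_5 = 6^{−1} = 11 (mod 13).
  v = [8, 4, 12, 4, 11].
Step 2: syndromes of r = [12, 7, 0, 6, 2] (all sums mod 13).
  S_0 = Σ v_i r_i = 8·12 + 4·7 + 12·0 + 4·6 + 11·2 = 170 ≡ 1.
  S_1 = Σ v_i α_i r_i = 8·8·12 + 4·5·7 + 12·6·0 + 4·1·6 + 11·2·2 = 976 ≡ 1.
  α_i^2 mod 13 = [12, 12, 10, 1, 4].
  S_2 = Σ v_i α_i^2 r_i = 8·12·12 + 4·12·7 + 12·10·0 + 4·1·6 + 11·4·2 = 1600 ≡ 1.
  S = (1, 1, 1) ≠ 0, so r is not a codeword (an error is present).
Step 3: locate the error. For a single error e at position i, S_ℓ = v_i·e·α_i^ℓ, so α_err = S_1/S_0.
  S_0^{−1} = 1^{−1} = 1 (mod 13), so α_err = 1·1 = 1 ≡ 1 = α_4. Error position i = 4.
  Consistency check: S_2/S_1 = 1·1 = 1 ≡ 1 = α_err ✓ (single-error assumption holds).
Step 4: error magnitude e = S_0/v_4 = S_0·∏_{j≠4}(α_4 − α_j) = 1·10 = 10 ≡ 10 (mod 13).
Step 5: correct position 4: c_4 = r_4 − e = 6 − 10 ≡ 9 (mod 13). Hence c = [12, 7, 0, 9, 2].
  Check: interpolating c through the α_i gives m(x) = 3 + 6·x (degree < 2) with m(α_i) = c_i for every i, so c is indeed a codeword.


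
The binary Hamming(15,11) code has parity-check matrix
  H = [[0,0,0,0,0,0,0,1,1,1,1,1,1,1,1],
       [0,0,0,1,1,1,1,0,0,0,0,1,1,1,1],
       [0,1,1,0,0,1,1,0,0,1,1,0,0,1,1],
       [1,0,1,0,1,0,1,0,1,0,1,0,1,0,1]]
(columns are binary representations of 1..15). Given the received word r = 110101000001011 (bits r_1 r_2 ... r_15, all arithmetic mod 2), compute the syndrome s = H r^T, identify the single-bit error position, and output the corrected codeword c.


s = (1, 1, 0, 0)^T, error position = 12, corrected codeword c = 110101000000011

Compute s = H r^T mod 2 one row at a time:
  s_1 = 0 + 0 + 0 + 0 + 1 + 0 + 1 + 1 = 3 ≡ 1 (mod 2).
  s_2 = 1 + 0 + 1 + 0 + 1 + 0 + 1 + 1 = 5 ≡ 1 (mod 2).
  s_3 = 1 + 0 + 1 + 0 + 0 + 0 + 1 + 1 = 4 ≡ 0 (mod 2).
  s_4 = 1 + 0 + 0 + 0 + 0 + 0 + 0 + 1 = 2 ≡ 0 (mod 2).
s = (1, 1, 0, 0)^T — this equals column 12 of H (binary 1100), so error is at position 12.
Correct: flip bit 12 of r = 110101000001011 to get c = 110101000000011.


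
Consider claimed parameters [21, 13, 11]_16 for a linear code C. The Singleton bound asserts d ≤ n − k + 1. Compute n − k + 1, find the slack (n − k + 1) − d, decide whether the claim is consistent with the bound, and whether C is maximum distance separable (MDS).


Singleton RHS = n − k + 1 = 9, slack = -2, bound violated (no such code; not MDS).

Singleton bound: d ≤ n − k + 1.
Here n = 21, k = 13, so n − k + 1 = 9.
Given d = 11, check d ≤ 9: NO.
Slack = (n − k + 1) − d = -2.
The slack is negative: d = 11 exceeds n − k + 1 = 9 by 2, so the Singleton bound is violated and no linear [21, 13, 11]_16 code can exist. In particular it is not MDS (MDS requires d = n − k + 1 exactly).
Description: the claimed parameters are [21, 13, 11]_16; such a code would be impossible (violates the Singleton bound).


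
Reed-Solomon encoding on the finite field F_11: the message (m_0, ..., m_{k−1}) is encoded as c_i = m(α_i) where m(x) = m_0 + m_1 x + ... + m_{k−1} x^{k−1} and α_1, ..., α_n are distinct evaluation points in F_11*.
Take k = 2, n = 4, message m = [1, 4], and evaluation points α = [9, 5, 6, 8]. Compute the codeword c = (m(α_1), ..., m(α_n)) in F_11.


c = [4, 10, 3, 0]

Message polynomial: m(x) = 1 + 4·x (mod 11).
For each evaluation point α_i, compute m(α_i) mod 11:
  α_1 = 9: Horner steps 4 → 4, so m(9) = 4.
  α_2 = 5: Horner steps 4 → 10, so m(5) = 10.
  α_3 = 6: Horner steps 4 → 3, so m(6) = 3.
  α_4 = 8: Horner steps 4 → 0, so m(8) = 0.
Codeword c = [4, 10, 3, 0] ∈ F_11^4.


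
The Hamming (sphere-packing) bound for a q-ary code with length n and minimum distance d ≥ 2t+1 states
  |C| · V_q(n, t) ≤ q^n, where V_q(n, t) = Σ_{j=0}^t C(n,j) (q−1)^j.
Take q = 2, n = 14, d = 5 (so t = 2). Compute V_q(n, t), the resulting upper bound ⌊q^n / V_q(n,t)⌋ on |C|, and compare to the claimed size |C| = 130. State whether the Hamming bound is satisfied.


V_q(n, t) = 106, q^n = 16384, Hamming bound = 154, |C| = 130 ≤ bound (satisfied).

Step 1: Compute V_q(n, t) = Σ_{j=0}^2 C(n, j) (q−1)^j.
  j = 0: C(14,0)·(1)^0 = 1·1 = 1.
  j = 1: C(14,1)·(1)^1 = 14·1 = 14.
  j = 2: C(14,2)·(1)^2 = 91·1 = 91.
  V_q(n, t) = 1 + 14 + 91 = 106.
Step 2: q^n = 2^14 = 16384.
Step 3: Hamming bound ⌊q^n / V_q(n,t)⌋ = ⌊16384/106⌋ = 154.
Step 4: Compare |C| = 130 to 154: satisfied.
The claimed |C| lies below the Hamming bound.


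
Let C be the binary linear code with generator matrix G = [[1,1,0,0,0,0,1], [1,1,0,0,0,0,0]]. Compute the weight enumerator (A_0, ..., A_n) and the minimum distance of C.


Weight distribution: A_0 = 1, A_1 = 1, A_2 = 1, A_3 = 1. Minimum distance d = 1.

Enumerate all 2^2 = 4 messages m ∈ F_2^2.
For each, compute codeword c = mG in F_2^7, then tally its weight.
  m = 00 → c = 0000000, weight = 0.
  m = 10 → c = 1100001, weight = 3.
  m = 01 → c = 1100000, weight = 2.
  m = 11 → c = 0000001, weight = 1.
Tally weights:
  weight 0: 1 codewords.
  weight 1: 1 codewords.
  weight 2: 1 codewords.
  weight 3: 1 codewords.
Minimum distance d = smallest w > 0 with A_w > 0 = 1.
Sanity: Σ A_w = 4 = 2^2 = 4 ✓.


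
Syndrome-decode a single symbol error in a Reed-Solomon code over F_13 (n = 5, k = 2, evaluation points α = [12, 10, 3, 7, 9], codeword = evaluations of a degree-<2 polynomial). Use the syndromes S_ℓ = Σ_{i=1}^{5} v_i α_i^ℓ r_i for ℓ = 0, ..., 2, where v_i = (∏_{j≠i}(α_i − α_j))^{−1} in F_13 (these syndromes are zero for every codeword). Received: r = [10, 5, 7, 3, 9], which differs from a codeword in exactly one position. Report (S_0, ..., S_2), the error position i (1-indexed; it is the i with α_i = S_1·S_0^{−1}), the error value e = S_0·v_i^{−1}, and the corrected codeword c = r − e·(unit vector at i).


S = (9, 11, 12), error at position 4, error magnitude e = 12, c = [10, 5, 7, 4, 9].

Step 1: column multipliers v_i = (∏_{j≠i}(α_i − α_j))^{−1} mod 13.
  i = 1 (α = 12): (12−10)(12−3)(12−7)(12−9) = 2·9·5·3 = 270 ≡ 10, so v_1 = 10^{−1} = 4 (mod 13).
  i = 2 (α = 10): (10−12)(10−3)(10−7)(10−9) = (−2)·7·3·1 = −42 ≡ 10, so v_2 = 10^{−1} = 4 (mod 13).
  i = 3 (α = 3): (3−12)(3−10)(3−7)(3−9) = (−9)·(−7)·(−4)·(−6) = 1512 ≡ 4, so v_3 = 4^{−1} = 10 (mod 13).
  i = 4 (α = 7): (7−12)(7−10)(7−3)(7−9) = (−5)·(−3)·4·(−2) = −120 ≡ 10, so v_4 = 10^{−1} = 4 (mod 13).
  i = 5 (α = 9): (9−12)(9−10)(9−3)(9−7) = (−3)·(−1)·6·2 = 36 ≡ 10, so v_5 = 10^{−1} = 4 (mod 13).
  v = [4, 4, 10, 4, 4].
Step 2: syndromes of r = [10, 5, 7, 3, 9] (all sums mod 13).
  S_0 = Σ v_i r_i = 4·10 + 4·5 + 10·7 + 4·3 + 4·9 = 178 ≡ 9.
  S_1 = Σ v_i α_i r_i = 4·12·10 + 4·10·5 + 10·3·7 + 4·7·3 + 4·9·9 = 1298 ≡ 11.
  α_i^2 mod 13 = [1, 9, 9, 10, 3].
  S_2 = Σ v_i α_i^2 r_i = 4·1·10 + 4·9·5 + 10·9·7 + 4·10·3 + 4·3·9 = 1078 ≡ 12.
  S = (9, 11, 12) ≠ 0, so r is not a codeword (an error is present).
Step 3: locate the error. For a single error e at position i, S_ℓ = v_i·e·α_i^ℓ, so α_err = S_1/S_0.
  S_0^{−1} = 9^{−1} = 3 (mod 13), so α_err = 11·3 = 33 ≡ 7 = α_4. Error position i = 4.
  Consistency check: S_2/S_1 = 12·6 = 72 ≡ 7 = α_err ✓ (single-error assumption holds).
Step 4: error magnitude e = S_0/v_4 = S_0·∏_{j≠4}(α_4 − α_j) = 9·10 = 90 ≡ 12 (mod 13).
Step 5: correct position 4: c_4 = r_4 − e = 3 − 12 ≡ 4 (mod 13). Hence c = [10, 5, 7, 4, 9].
  Check: interpolating c through the α_i gives m(x) = 6 + 9·x (degree < 2) with m(α_i) = c_i for every i, so c is indeed a codeword.


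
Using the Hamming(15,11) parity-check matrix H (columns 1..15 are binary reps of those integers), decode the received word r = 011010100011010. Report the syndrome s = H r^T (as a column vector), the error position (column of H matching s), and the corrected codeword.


s = (1, 0, 1, 0)^T, error position = 10, corrected codeword c = 011010100111010

Compute s = H r^T mod 2 one row at a time:
  s_1 = 0 + 0 + 0 + 1 + 1 + 0 + 1 + 0 = 3 ≡ 1 (mod 2).
  s_2 = 0 + 1 + 0 + 1 + 1 + 0 + 1 + 0 = 4 ≡ 0 (mod 2).
  s_3 = 1 + 1 + 0 + 1 + 0 + 1 + 1 + 0 = 5 ≡ 1 (mod 2).
  s_4 = 0 + 1 + 1 + 1 + 0 + 1 + 0 + 0 = 4 ≡ 0 (mod 2).
s = (1, 0, 1, 0)^T — this equals column 10 of H (binary 1010), so error is at position 10.
Correct: flip bit 10 of r = 011010100011010 to get c = 011010100111010.


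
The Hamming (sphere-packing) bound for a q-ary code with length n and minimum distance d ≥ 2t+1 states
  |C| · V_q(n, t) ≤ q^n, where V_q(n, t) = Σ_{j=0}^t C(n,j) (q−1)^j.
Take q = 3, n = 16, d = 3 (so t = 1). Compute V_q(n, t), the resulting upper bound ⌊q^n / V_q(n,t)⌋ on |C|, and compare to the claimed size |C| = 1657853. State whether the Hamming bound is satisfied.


V_q(n, t) = 33, q^n = 43046721, Hamming bound = 1304446, |C| = 1657853 > bound (violated).

Step 1: Compute V_q(n, t) = Σ_{j=0}^1 C(n, j) (q−1)^j.
  j = 0: C(16,0)·(2)^0 = 1·1 = 1.
  j = 1: C(16,1)·(2)^1 = 16·2 = 32.
  V_q(n, t) = 1 + 32 = 33.
Step 2: q^n = 3^16 = 43046721.
Step 3: Hamming bound ⌊q^n / V_q(n,t)⌋ = ⌊43046721/33⌋ = 1304446.
Step 4: Compare |C| = 1657853 to 1304446: violated.
The claimed |C| lies above the Hamming bound, so no 3-ary code of length 16 with d ≥ 3 can have 1657853 codewords.


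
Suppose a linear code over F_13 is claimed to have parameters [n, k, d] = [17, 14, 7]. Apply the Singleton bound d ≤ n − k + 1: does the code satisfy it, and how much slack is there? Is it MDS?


Singleton RHS = n − k + 1 = 4, slack = -3, bound violated (no such code; not MDS).

Singleton bound: d ≤ n − k + 1.
Here n = 17, k = 14, so n − k + 1 = 4.
Given d = 7, check d ≤ 4: NO.
Slack = (n − k + 1) − d = -3.
The slack is negative: d = 7 exceeds n − k + 1 = 4 by 3, so the Singleton bound is violated and no linear [17, 14, 7]_13 code can exist. In particular it is not MDS (MDS requires d = n − k + 1 exactly).
Description: the claimed parameters are [17, 14, 7]_13; such a code would be impossible (violates the Singleton bound).


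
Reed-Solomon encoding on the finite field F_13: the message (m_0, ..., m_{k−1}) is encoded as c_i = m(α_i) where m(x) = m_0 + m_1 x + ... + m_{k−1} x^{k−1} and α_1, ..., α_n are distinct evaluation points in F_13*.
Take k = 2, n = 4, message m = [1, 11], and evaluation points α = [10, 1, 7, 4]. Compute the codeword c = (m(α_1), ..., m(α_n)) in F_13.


c = [7, 12, 0, 6]

Message polynomial: m(x) = 1 + 11·x (mod 13).
For each evaluation point α_i, compute m(α_i) mod 13:
  α_1 = 10: Horner steps 11 → 7, so m(10) = 7.
  α_2 = 1: Horner steps 11 → 12, so m(1) = 12.
  α_3 = 7: Horner steps 11 → 0, so m(7) = 0.
  α_4 = 4: Horner steps 11 → 6, so m(4) = 6.
Codeword c = [7, 12, 0, 6] ∈ F_13^4.


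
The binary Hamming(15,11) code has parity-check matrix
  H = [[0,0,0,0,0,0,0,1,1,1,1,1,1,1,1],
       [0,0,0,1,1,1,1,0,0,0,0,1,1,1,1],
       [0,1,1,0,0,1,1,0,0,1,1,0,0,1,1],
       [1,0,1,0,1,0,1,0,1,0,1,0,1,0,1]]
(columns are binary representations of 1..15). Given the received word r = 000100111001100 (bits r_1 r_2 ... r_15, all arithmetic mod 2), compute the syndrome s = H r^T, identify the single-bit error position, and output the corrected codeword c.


s = (0, 0, 1, 1)^T, error position = 3, corrected codeword c = 001100111001100

Compute s = H r^T mod 2 one row at a time:
  s_1 = 1 + 1 + 0 + 0 + 1 + 1 + 0 + 0 = 4 ≡ 0 (mod 2).
  s_2 = 1 + 0 + 0 + 1 + 1 + 1 + 0 + 0 = 4 ≡ 0 (mod 2).
  s_3 = 0 + 0 + 0 + 1 + 0 + 0 + 0 + 0 = 1 ≡ 1 (mod 2).
  s_4 = 0 + 0 + 0 + 1 + 1 + 0 + 1 + 0 = 3 ≡ 1 (mod 2).
s = (0, 0, 1, 1)^T — this equals column 3 of H (binary 0011), so error is at position 3.
Correct: flip bit 3 of r = 000100111001100 to get c = 001100111001100.


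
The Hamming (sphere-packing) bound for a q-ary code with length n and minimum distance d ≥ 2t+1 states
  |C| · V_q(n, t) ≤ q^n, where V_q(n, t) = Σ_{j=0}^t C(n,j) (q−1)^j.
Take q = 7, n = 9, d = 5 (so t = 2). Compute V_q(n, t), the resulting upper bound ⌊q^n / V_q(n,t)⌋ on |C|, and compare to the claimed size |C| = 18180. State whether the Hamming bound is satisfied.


V_q(n, t) = 1351, q^n = 40353607, Hamming bound = 29869, |C| = 18180 ≤ bound (satisfied).

Step 1: Compute V_q(n, t) = Σ_{j=0}^2 C(n, j) (q−1)^j.
  j = 0: C(9,0)·(6)^0 = 1·1 = 1.
  j = 1: C(9,1)·(6)^1 = 9·6 = 54.
  j = 2: C(9,2)·(6)^2 = 36·36 = 1296.
  V_q(n, t) = 1 + 54 + 1296 = 1351.
Step 2: q^n = 7^9 = 40353607.
Step 3: Hamming bound ⌊q^n / V_q(n,t)⌋ = ⌊40353607/1351⌋ = 29869.
Step 4: Compare |C| = 18180 to 29869: satisfied.
The claimed |C| lies below the Hamming bound.


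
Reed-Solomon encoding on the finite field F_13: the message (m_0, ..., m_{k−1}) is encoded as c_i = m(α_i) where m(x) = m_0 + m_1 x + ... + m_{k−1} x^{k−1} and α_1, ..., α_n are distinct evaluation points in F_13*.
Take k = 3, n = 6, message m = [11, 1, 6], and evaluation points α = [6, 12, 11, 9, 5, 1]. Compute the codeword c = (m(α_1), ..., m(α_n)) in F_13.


c = [12, 3, 7, 12, 10, 5]

Message polynomial: m(x) = 11 + 1·x + 6·x^2 (mod 13).
For each evaluation point α_i, compute m(α_i) mod 13:
  α_1 = 6: Horner steps 6 → 11 → 12, so m(6) = 12.
  α_2 = 12: Horner steps 6 → 8 → 3, so m(12) = 3.
  α_3 = 11: Horner steps 6 → 2 → 7, so m(11) = 7.
  α_4 = 9: Horner steps 6 → 3 → 12, so m(9) = 12.
  α_5 = 5: Horner steps 6 → 5 → 10, so m(5) = 10.
  α_6 = 1: Horner steps 6 → 7 → 5, so m(1) = 5.
Codeword c = [12, 3, 7, 12, 10, 5] ∈ F_13^6.


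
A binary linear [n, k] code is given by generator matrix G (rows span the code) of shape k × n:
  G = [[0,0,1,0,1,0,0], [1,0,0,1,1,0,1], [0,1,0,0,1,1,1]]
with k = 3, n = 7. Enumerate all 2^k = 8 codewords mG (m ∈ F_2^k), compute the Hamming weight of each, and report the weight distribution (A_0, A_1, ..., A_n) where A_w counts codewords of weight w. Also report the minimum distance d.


Weight distribution: A_0 = 1, A_2 = 1, A_4 = 5, A_6 = 1. Minimum distance d = 2.

Enumerate all 2^3 = 8 messages m ∈ F_2^3.
For each, compute codeword c = mG in F_2^7, then tally its weight.
  m = 000 → c = 0000000, weight = 0.
  m = 100 → c = 0010100, weight = 2.
  m = 010 → c = 1001101, weight = 4.
  m = 110 → c = 1011001, weight = 4.
  m = 001 → c = 0100111, weight = 4.
  m = 101 → c = 0110011, weight = 4.
  m = 011 → c = 1101010, weight = 4.
  m = 111 → c = 1111110, weight = 6.
Tally weights:
  weight 0: 1 codewords.
  weight 2: 1 codewords.
  weight 4: 5 codewords.
  weight 6: 1 codewords.
Minimum distance d = smallest w > 0 with A_w > 0 = 2.
Sanity: Σ A_w = 8 = 2^3 = 8 ✓.


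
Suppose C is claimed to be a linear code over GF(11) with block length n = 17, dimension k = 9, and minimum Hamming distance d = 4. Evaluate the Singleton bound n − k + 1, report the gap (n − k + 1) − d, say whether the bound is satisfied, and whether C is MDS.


Singleton RHS = n − k + 1 = 9, slack = 5, bound satisfied, not MDS.

Singleton bound: d ≤ n − k + 1.
Here n = 17, k = 9, so n − k + 1 = 9.
Given d = 4, check d ≤ 9: YES.
Slack = (n − k + 1) − d = 5.
The code is NOT MDS (slack = 5 > 0).
Description: the claimed parameters are [17, 9, 4]_11; such a code would be non-MDS.


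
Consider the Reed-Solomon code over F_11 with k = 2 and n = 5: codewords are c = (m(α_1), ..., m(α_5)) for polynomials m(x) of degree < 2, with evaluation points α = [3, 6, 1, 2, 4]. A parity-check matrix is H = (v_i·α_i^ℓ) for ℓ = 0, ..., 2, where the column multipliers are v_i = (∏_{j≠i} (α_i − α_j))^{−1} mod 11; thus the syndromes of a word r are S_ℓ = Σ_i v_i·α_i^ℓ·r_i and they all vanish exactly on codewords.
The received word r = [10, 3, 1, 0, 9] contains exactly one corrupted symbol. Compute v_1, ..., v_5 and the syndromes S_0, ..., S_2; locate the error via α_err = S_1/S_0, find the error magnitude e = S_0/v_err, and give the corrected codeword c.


S = (4, 2, 1), error at position 2, error magnitude e = 7, c = [10, 7, 1, 0, 9].

Step 1: column multipliers v_i = (∏_{j≠i}(α_i − α_j))^{−1} mod 11.
  i = 1 (α = 3): (3−6)(3−1)(3−2)(3−4) = (−3)·2·1·(−1) = 6 ≡ 6, so v_1 = 6^{−1} = 2 (mod 11).
  i = 2 (α = 6): (6−3)(6−1)(6−2)(6−4) = 3·5·4·2 = 120 ≡ 10, so v_2 = 10^{−1} = 10 (mod 11).
  i = 3 (α = 1): (1−3)(1−6)(1−2)(1−4) = (−2)·(−5)·(−1)·(−3) = 30 ≡ 8, so v_3 = 8^{−1} = 7 (mod 11).
  i = 4 (α = 2): (2−3)(2−6)(2−1)(2−4) = (−1)·(−4)·1·(−2) = −8 ≡ 3, so v_4 = 3^{−1} = 4 (mod 11).
  i = 5 (α = 4): (4−3)(4−6)(4−1)(4−2) = 1·(−2)·3·2 = −12 ≡ 10, so v_5 = 10^{−1} = 10 (mod 11).
  v = [2, 10, 7, 4, 10].
Step 2: syndromes of r = [10, 3, 1, 0, 9] (all sums mod 11).
  S_0 = Σ v_i r_i = 2·10 + 10·3 + 7·1 + 4·0 + 10·9 = 147 ≡ 4.
  S_1 = Σ v_i α_i r_i = 2·3·10 + 10·6·3 + 7·1·1 + 4·2·0 + 10·4·9 = 607 ≡ 2.
  α_i^2 mod 11 = [9, 3, 1, 4, 5].
  S_2 = Σ v_i α_i^2 r_i = 2·9·10 + 10·3·3 + 7·1·1 + 4·4·0 + 10·5·9 = 727 ≡ 1.
  S = (4, 2, 1) ≠ 0, so r is not a codeword (an error is present).
Step 3: locate the error. For a single error e at position i, S_ℓ = v_i·e·α_i^ℓ, so α_err = S_1/S_0.
  S_0^{−1} = 4^{−1} = 3 (mod 11), so α_err = 2·3 = 6 ≡ 6 = α_2. Error position i = 2.
  Consistency check: S_2/S_1 = 1·6 = 6 ≡ 6 = α_err ✓ (single-error assumption holds).
Step 4: error magnitude e = S_0/v_2 = S_0·∏_{j≠2}(α_2 − α_j) = 4·10 = 40 ≡ 7 (mod 11).
Step 5: correct position 2: c_2 = r_2 − e = 3 − 7 ≡ 7 (mod 11). Hence c = [10, 7, 1, 0, 9].
  Check: interpolating c through the α_i gives m(x) = 2 + 10·x (degree < 2) with m(α_i) = c_i for every i, so c is indeed a codeword.
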